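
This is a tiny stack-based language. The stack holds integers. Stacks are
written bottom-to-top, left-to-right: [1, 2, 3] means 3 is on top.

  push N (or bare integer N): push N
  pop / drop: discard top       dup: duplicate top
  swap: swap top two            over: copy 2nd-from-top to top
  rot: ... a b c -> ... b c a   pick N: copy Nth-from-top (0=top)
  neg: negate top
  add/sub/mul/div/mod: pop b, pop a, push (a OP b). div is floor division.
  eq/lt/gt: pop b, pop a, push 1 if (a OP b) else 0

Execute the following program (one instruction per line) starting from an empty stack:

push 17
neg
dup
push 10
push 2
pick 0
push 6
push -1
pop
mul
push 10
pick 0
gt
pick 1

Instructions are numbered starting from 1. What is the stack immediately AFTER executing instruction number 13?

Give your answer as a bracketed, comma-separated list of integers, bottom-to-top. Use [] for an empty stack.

Step 1 ('push 17'): [17]
Step 2 ('neg'): [-17]
Step 3 ('dup'): [-17, -17]
Step 4 ('push 10'): [-17, -17, 10]
Step 5 ('push 2'): [-17, -17, 10, 2]
Step 6 ('pick 0'): [-17, -17, 10, 2, 2]
Step 7 ('push 6'): [-17, -17, 10, 2, 2, 6]
Step 8 ('push -1'): [-17, -17, 10, 2, 2, 6, -1]
Step 9 ('pop'): [-17, -17, 10, 2, 2, 6]
Step 10 ('mul'): [-17, -17, 10, 2, 12]
Step 11 ('push 10'): [-17, -17, 10, 2, 12, 10]
Step 12 ('pick 0'): [-17, -17, 10, 2, 12, 10, 10]
Step 13 ('gt'): [-17, -17, 10, 2, 12, 0]

Answer: [-17, -17, 10, 2, 12, 0]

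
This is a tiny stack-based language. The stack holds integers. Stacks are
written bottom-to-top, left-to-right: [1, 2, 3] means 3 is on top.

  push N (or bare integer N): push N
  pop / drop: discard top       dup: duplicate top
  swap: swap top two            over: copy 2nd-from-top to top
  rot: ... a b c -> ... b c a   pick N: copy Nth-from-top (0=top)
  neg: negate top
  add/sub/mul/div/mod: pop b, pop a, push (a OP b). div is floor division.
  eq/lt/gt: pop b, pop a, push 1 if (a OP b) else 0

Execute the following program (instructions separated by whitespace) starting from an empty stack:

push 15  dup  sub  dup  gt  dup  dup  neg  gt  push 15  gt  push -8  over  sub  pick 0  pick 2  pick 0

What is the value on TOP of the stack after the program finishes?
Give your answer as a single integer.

After 'push 15': [15]
After 'dup': [15, 15]
After 'sub': [0]
After 'dup': [0, 0]
After 'gt': [0]
After 'dup': [0, 0]
After 'dup': [0, 0, 0]
After 'neg': [0, 0, 0]
After 'gt': [0, 0]
After 'push 15': [0, 0, 15]
After 'gt': [0, 0]
After 'push -8': [0, 0, -8]
After 'over': [0, 0, -8, 0]
After 'sub': [0, 0, -8]
After 'pick 0': [0, 0, -8, -8]
After 'pick 2': [0, 0, -8, -8, 0]
After 'pick 0': [0, 0, -8, -8, 0, 0]

Answer: 0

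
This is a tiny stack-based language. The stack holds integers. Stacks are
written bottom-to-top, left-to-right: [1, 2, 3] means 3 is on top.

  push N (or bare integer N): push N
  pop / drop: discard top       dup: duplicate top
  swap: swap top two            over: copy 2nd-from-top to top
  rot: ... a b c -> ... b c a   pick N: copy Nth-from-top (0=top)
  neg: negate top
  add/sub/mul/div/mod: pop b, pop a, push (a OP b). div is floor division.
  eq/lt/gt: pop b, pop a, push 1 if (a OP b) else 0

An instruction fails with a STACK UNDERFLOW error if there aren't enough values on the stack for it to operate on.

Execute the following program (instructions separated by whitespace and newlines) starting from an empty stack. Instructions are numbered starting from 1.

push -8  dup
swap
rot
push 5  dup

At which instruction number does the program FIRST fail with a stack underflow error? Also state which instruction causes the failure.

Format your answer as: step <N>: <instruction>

Answer: step 4: rot

Derivation:
Step 1 ('push -8'): stack = [-8], depth = 1
Step 2 ('dup'): stack = [-8, -8], depth = 2
Step 3 ('swap'): stack = [-8, -8], depth = 2
Step 4 ('rot'): needs 3 value(s) but depth is 2 — STACK UNDERFLOW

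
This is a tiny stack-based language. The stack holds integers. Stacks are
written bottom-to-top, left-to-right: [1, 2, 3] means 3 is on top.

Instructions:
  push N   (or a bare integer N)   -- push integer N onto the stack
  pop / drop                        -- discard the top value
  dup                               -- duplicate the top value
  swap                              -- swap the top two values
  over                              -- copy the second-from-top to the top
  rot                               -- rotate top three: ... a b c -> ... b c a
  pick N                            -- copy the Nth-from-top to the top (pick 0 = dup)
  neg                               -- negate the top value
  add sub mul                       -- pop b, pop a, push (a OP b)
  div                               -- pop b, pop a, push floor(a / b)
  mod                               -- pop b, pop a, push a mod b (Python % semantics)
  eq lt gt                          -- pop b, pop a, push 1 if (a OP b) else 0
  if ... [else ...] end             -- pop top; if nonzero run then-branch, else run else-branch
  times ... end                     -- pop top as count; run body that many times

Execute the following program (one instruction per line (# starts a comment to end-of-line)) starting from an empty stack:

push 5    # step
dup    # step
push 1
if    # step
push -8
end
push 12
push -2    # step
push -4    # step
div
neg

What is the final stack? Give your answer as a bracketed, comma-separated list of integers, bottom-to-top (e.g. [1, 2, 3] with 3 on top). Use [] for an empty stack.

Answer: [5, 5, -8, 12, 0]

Derivation:
After 'push 5': [5]
After 'dup': [5, 5]
After 'push 1': [5, 5, 1]
After 'if': [5, 5]
After 'push -8': [5, 5, -8]
After 'push 12': [5, 5, -8, 12]
After 'push -2': [5, 5, -8, 12, -2]
After 'push -4': [5, 5, -8, 12, -2, -4]
After 'div': [5, 5, -8, 12, 0]
After 'neg': [5, 5, -8, 12, 0]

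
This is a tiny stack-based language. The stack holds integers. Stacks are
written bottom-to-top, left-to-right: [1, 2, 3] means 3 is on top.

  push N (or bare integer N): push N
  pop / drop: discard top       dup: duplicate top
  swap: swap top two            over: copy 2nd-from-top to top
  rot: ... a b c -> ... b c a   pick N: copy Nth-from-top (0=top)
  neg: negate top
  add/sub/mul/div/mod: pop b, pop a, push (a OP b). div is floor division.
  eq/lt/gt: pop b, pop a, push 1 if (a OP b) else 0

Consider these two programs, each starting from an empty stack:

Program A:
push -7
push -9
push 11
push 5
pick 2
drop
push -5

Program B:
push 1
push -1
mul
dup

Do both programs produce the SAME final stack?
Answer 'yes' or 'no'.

Program A trace:
  After 'push -7': [-7]
  After 'push -9': [-7, -9]
  After 'push 11': [-7, -9, 11]
  After 'push 5': [-7, -9, 11, 5]
  After 'pick 2': [-7, -9, 11, 5, -9]
  After 'drop': [-7, -9, 11, 5]
  After 'push -5': [-7, -9, 11, 5, -5]
Program A final stack: [-7, -9, 11, 5, -5]

Program B trace:
  After 'push 1': [1]
  After 'push -1': [1, -1]
  After 'mul': [-1]
  After 'dup': [-1, -1]
Program B final stack: [-1, -1]
Same: no

Answer: no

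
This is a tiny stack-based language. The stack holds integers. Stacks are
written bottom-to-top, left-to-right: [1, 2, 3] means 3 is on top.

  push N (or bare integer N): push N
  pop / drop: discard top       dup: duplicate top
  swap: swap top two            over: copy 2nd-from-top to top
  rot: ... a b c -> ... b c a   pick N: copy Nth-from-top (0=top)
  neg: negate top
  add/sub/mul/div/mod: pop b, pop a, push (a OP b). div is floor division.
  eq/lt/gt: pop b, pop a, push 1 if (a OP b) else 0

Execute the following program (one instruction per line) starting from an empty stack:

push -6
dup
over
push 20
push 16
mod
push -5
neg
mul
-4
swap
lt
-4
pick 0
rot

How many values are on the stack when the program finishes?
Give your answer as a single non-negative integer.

Answer: 6

Derivation:
After 'push -6': stack = [-6] (depth 1)
After 'dup': stack = [-6, -6] (depth 2)
After 'over': stack = [-6, -6, -6] (depth 3)
After 'push 20': stack = [-6, -6, -6, 20] (depth 4)
After 'push 16': stack = [-6, -6, -6, 20, 16] (depth 5)
After 'mod': stack = [-6, -6, -6, 4] (depth 4)
After 'push -5': stack = [-6, -6, -6, 4, -5] (depth 5)
After 'neg': stack = [-6, -6, -6, 4, 5] (depth 5)
After 'mul': stack = [-6, -6, -6, 20] (depth 4)
After 'push -4': stack = [-6, -6, -6, 20, -4] (depth 5)
After 'swap': stack = [-6, -6, -6, -4, 20] (depth 5)
After 'lt': stack = [-6, -6, -6, 1] (depth 4)
After 'push -4': stack = [-6, -6, -6, 1, -4] (depth 5)
After 'pick 0': stack = [-6, -6, -6, 1, -4, -4] (depth 6)
After 'rot': stack = [-6, -6, -6, -4, -4, 1] (depth 6)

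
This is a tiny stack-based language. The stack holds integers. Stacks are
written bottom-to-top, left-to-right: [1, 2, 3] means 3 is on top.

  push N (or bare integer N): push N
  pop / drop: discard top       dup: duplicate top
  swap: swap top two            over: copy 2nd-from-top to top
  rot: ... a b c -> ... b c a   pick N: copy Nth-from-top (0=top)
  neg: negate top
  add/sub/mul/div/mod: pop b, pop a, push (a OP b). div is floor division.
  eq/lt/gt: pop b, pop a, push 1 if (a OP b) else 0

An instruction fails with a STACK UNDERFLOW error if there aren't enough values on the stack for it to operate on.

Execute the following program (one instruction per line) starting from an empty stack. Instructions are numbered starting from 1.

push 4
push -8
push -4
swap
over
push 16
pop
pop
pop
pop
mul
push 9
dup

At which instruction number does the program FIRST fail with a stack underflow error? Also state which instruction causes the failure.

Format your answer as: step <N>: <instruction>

Answer: step 11: mul

Derivation:
Step 1 ('push 4'): stack = [4], depth = 1
Step 2 ('push -8'): stack = [4, -8], depth = 2
Step 3 ('push -4'): stack = [4, -8, -4], depth = 3
Step 4 ('swap'): stack = [4, -4, -8], depth = 3
Step 5 ('over'): stack = [4, -4, -8, -4], depth = 4
Step 6 ('push 16'): stack = [4, -4, -8, -4, 16], depth = 5
Step 7 ('pop'): stack = [4, -4, -8, -4], depth = 4
Step 8 ('pop'): stack = [4, -4, -8], depth = 3
Step 9 ('pop'): stack = [4, -4], depth = 2
Step 10 ('pop'): stack = [4], depth = 1
Step 11 ('mul'): needs 2 value(s) but depth is 1 — STACK UNDERFLOW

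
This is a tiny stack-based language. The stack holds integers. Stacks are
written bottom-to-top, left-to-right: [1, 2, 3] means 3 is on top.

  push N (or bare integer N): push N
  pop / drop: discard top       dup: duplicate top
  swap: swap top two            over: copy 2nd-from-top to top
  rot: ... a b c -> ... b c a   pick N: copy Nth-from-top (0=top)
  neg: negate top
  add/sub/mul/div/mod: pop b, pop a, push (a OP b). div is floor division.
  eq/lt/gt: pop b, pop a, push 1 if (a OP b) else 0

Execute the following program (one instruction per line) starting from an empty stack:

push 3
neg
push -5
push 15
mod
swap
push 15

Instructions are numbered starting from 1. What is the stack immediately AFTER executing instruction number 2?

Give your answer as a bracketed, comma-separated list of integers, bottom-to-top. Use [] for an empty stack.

Answer: [-3]

Derivation:
Step 1 ('push 3'): [3]
Step 2 ('neg'): [-3]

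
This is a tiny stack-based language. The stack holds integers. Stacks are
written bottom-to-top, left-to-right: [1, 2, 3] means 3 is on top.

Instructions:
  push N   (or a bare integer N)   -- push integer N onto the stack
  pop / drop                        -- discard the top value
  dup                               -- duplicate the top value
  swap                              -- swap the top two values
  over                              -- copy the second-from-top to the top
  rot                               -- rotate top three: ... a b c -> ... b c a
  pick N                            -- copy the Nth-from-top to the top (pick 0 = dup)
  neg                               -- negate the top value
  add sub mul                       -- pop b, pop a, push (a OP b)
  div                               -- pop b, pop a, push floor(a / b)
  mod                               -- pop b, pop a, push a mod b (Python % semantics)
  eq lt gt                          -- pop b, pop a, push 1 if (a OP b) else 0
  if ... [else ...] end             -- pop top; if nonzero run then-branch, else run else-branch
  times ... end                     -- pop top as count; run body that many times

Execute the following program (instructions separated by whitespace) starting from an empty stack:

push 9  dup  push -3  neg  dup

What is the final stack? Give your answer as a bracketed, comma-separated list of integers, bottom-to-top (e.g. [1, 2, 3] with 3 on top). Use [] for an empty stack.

After 'push 9': [9]
After 'dup': [9, 9]
After 'push -3': [9, 9, -3]
After 'neg': [9, 9, 3]
After 'dup': [9, 9, 3, 3]

Answer: [9, 9, 3, 3]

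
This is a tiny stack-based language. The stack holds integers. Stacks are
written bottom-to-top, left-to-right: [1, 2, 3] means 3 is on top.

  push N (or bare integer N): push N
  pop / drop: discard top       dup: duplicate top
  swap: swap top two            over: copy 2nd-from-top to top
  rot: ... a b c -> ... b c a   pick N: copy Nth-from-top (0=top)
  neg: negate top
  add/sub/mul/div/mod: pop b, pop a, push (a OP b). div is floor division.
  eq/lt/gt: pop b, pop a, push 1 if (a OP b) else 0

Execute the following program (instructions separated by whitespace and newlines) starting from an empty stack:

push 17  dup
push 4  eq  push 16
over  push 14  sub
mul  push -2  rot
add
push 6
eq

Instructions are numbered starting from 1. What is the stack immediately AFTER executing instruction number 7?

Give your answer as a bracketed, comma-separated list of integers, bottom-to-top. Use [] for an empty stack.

Step 1 ('push 17'): [17]
Step 2 ('dup'): [17, 17]
Step 3 ('push 4'): [17, 17, 4]
Step 4 ('eq'): [17, 0]
Step 5 ('push 16'): [17, 0, 16]
Step 6 ('over'): [17, 0, 16, 0]
Step 7 ('push 14'): [17, 0, 16, 0, 14]

Answer: [17, 0, 16, 0, 14]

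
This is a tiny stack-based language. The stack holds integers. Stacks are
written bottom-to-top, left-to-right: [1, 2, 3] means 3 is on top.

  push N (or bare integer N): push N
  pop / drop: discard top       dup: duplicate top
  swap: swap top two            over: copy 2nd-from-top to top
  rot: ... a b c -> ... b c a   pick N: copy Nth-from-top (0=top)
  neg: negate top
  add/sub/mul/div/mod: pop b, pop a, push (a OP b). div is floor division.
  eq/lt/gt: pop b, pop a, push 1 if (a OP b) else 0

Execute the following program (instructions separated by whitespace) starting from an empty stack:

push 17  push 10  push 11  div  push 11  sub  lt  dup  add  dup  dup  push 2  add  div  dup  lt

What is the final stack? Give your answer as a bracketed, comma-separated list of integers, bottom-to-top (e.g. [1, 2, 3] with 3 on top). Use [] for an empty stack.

Answer: [0, 0]

Derivation:
After 'push 17': [17]
After 'push 10': [17, 10]
After 'push 11': [17, 10, 11]
After 'div': [17, 0]
After 'push 11': [17, 0, 11]
After 'sub': [17, -11]
After 'lt': [0]
After 'dup': [0, 0]
After 'add': [0]
After 'dup': [0, 0]
After 'dup': [0, 0, 0]
After 'push 2': [0, 0, 0, 2]
After 'add': [0, 0, 2]
After 'div': [0, 0]
After 'dup': [0, 0, 0]
After 'lt': [0, 0]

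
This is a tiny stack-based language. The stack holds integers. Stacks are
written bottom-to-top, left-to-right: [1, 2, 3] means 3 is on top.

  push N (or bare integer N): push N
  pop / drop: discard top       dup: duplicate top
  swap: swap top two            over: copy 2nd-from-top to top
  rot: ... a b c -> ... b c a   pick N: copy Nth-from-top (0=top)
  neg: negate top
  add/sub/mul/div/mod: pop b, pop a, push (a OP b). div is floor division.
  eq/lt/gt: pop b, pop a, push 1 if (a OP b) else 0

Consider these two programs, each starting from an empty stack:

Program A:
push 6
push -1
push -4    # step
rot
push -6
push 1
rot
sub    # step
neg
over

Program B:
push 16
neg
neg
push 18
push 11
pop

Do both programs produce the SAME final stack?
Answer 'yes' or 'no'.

Answer: no

Derivation:
Program A trace:
  After 'push 6': [6]
  After 'push -1': [6, -1]
  After 'push -4': [6, -1, -4]
  After 'rot': [-1, -4, 6]
  After 'push -6': [-1, -4, 6, -6]
  After 'push 1': [-1, -4, 6, -6, 1]
  After 'rot': [-1, -4, -6, 1, 6]
  After 'sub': [-1, -4, -6, -5]
  After 'neg': [-1, -4, -6, 5]
  After 'over': [-1, -4, -6, 5, -6]
Program A final stack: [-1, -4, -6, 5, -6]

Program B trace:
  After 'push 16': [16]
  After 'neg': [-16]
  After 'neg': [16]
  After 'push 18': [16, 18]
  After 'push 11': [16, 18, 11]
  After 'pop': [16, 18]
Program B final stack: [16, 18]
Same: no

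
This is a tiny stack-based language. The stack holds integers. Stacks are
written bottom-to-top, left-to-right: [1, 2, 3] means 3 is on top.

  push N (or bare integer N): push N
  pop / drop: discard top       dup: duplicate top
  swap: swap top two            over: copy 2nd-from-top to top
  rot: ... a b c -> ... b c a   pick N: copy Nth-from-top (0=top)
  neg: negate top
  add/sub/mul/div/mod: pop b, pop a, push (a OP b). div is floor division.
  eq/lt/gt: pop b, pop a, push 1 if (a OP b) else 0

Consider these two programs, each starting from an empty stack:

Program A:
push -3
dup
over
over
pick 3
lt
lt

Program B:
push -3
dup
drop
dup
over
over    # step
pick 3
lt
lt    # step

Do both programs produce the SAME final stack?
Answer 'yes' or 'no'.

Program A trace:
  After 'push -3': [-3]
  After 'dup': [-3, -3]
  After 'over': [-3, -3, -3]
  After 'over': [-3, -3, -3, -3]
  After 'pick 3': [-3, -3, -3, -3, -3]
  After 'lt': [-3, -3, -3, 0]
  After 'lt': [-3, -3, 1]
Program A final stack: [-3, -3, 1]

Program B trace:
  After 'push -3': [-3]
  After 'dup': [-3, -3]
  After 'drop': [-3]
  After 'dup': [-3, -3]
  After 'over': [-3, -3, -3]
  After 'over': [-3, -3, -3, -3]
  After 'pick 3': [-3, -3, -3, -3, -3]
  After 'lt': [-3, -3, -3, 0]
  After 'lt': [-3, -3, 1]
Program B final stack: [-3, -3, 1]
Same: yes

Answer: yes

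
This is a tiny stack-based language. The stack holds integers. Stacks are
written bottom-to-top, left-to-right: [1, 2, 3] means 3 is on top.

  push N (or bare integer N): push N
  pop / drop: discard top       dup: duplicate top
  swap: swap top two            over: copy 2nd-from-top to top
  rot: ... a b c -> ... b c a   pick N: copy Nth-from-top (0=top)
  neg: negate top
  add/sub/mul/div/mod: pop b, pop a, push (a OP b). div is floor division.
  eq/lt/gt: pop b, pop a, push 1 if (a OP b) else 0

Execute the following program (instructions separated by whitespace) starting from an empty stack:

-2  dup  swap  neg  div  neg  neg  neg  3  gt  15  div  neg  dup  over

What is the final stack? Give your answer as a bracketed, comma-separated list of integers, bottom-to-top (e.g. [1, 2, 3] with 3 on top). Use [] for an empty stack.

After 'push -2': [-2]
After 'dup': [-2, -2]
After 'swap': [-2, -2]
After 'neg': [-2, 2]
After 'div': [-1]
After 'neg': [1]
After 'neg': [-1]
After 'neg': [1]
After 'push 3': [1, 3]
After 'gt': [0]
After 'push 15': [0, 15]
After 'div': [0]
After 'neg': [0]
After 'dup': [0, 0]
After 'over': [0, 0, 0]

Answer: [0, 0, 0]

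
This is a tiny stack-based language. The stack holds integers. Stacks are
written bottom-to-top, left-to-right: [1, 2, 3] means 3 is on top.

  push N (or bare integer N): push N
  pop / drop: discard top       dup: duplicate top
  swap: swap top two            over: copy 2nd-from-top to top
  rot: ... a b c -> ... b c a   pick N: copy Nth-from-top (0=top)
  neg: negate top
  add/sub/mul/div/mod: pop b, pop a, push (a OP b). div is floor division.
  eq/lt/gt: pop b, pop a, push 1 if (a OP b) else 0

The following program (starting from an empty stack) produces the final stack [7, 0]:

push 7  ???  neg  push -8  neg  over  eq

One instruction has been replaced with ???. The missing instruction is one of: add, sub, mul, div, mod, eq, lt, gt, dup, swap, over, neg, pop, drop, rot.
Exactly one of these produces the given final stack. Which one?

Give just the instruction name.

Answer: neg

Derivation:
Stack before ???: [7]
Stack after ???:  [-7]
The instruction that transforms [7] -> [-7] is: neg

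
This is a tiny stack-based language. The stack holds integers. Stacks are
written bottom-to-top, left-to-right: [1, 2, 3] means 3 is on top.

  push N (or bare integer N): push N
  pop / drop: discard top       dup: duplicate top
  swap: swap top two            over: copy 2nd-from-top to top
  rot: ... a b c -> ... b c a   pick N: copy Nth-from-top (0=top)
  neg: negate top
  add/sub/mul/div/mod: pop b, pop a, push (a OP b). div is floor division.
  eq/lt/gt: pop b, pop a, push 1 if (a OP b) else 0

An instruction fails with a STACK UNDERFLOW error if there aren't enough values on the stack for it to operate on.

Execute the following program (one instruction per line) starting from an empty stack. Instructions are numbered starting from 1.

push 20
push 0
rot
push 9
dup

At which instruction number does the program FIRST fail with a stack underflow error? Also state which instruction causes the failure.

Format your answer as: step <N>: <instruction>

Step 1 ('push 20'): stack = [20], depth = 1
Step 2 ('push 0'): stack = [20, 0], depth = 2
Step 3 ('rot'): needs 3 value(s) but depth is 2 — STACK UNDERFLOW

Answer: step 3: rot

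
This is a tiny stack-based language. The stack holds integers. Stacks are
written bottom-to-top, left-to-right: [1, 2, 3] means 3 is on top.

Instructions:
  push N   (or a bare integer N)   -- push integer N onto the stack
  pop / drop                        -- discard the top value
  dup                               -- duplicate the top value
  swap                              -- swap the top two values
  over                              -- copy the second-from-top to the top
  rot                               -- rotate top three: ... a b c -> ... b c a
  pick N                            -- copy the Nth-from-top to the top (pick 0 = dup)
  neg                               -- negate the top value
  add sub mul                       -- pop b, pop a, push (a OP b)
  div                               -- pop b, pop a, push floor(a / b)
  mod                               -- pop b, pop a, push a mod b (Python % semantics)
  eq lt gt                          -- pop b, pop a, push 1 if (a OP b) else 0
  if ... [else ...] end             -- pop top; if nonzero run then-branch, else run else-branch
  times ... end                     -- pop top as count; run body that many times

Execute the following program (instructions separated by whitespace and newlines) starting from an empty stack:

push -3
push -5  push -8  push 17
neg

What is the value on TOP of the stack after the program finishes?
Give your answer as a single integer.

After 'push -3': [-3]
After 'push -5': [-3, -5]
After 'push -8': [-3, -5, -8]
After 'push 17': [-3, -5, -8, 17]
After 'neg': [-3, -5, -8, -17]

Answer: -17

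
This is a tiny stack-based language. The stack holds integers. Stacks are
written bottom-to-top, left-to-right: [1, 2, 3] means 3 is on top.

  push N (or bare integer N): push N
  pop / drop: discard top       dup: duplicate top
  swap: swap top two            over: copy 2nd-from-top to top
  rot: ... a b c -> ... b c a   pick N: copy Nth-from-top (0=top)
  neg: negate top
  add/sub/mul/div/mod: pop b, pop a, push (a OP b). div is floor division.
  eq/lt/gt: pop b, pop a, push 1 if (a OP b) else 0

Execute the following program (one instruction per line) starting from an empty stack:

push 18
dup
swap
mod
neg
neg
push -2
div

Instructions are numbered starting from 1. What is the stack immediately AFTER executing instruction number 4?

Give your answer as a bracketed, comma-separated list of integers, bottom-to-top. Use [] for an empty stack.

Step 1 ('push 18'): [18]
Step 2 ('dup'): [18, 18]
Step 3 ('swap'): [18, 18]
Step 4 ('mod'): [0]

Answer: [0]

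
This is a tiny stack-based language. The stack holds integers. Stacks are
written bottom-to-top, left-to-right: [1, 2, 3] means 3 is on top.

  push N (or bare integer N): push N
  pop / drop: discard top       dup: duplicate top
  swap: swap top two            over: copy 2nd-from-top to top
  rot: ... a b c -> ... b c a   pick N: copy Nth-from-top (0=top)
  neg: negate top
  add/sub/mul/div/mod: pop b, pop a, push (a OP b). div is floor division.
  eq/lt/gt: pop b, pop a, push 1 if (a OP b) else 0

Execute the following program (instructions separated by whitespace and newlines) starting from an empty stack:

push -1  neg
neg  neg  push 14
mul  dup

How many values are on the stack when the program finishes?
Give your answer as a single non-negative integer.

After 'push -1': stack = [-1] (depth 1)
After 'neg': stack = [1] (depth 1)
After 'neg': stack = [-1] (depth 1)
After 'neg': stack = [1] (depth 1)
After 'push 14': stack = [1, 14] (depth 2)
After 'mul': stack = [14] (depth 1)
After 'dup': stack = [14, 14] (depth 2)

Answer: 2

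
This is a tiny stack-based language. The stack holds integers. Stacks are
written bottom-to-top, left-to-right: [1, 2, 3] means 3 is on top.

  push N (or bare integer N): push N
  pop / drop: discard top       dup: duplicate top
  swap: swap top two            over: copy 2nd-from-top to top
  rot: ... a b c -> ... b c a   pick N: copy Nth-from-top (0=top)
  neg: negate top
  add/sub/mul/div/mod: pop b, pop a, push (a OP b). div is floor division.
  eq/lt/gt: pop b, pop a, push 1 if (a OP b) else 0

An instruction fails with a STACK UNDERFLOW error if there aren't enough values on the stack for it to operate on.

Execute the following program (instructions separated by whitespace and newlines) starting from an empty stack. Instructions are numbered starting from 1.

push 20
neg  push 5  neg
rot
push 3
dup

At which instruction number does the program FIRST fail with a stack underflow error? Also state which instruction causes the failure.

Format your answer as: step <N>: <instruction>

Answer: step 5: rot

Derivation:
Step 1 ('push 20'): stack = [20], depth = 1
Step 2 ('neg'): stack = [-20], depth = 1
Step 3 ('push 5'): stack = [-20, 5], depth = 2
Step 4 ('neg'): stack = [-20, -5], depth = 2
Step 5 ('rot'): needs 3 value(s) but depth is 2 — STACK UNDERFLOW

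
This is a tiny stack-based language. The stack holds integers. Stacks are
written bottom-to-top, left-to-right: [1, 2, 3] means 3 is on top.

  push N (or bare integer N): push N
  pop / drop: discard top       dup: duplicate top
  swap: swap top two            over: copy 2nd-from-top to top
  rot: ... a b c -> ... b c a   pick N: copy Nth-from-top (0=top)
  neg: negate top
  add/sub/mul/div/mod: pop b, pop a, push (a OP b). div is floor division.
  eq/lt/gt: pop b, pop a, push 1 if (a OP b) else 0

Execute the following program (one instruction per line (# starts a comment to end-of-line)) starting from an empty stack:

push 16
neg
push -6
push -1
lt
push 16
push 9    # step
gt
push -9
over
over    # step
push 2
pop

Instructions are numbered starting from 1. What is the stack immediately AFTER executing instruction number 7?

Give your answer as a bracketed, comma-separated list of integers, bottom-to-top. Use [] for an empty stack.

Step 1 ('push 16'): [16]
Step 2 ('neg'): [-16]
Step 3 ('push -6'): [-16, -6]
Step 4 ('push -1'): [-16, -6, -1]
Step 5 ('lt'): [-16, 1]
Step 6 ('push 16'): [-16, 1, 16]
Step 7 ('push 9'): [-16, 1, 16, 9]

Answer: [-16, 1, 16, 9]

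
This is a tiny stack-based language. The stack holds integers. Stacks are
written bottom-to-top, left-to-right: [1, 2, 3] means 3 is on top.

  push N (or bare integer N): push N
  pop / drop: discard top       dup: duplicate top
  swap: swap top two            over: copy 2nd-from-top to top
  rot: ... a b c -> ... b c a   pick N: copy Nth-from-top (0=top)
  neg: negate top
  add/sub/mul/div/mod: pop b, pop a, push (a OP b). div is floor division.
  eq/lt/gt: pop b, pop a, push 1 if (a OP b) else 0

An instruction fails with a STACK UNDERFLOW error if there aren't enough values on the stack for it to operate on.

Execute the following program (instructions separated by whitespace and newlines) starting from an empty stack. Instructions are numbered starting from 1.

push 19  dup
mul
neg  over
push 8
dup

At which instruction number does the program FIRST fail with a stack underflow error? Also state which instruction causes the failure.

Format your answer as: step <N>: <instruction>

Step 1 ('push 19'): stack = [19], depth = 1
Step 2 ('dup'): stack = [19, 19], depth = 2
Step 3 ('mul'): stack = [361], depth = 1
Step 4 ('neg'): stack = [-361], depth = 1
Step 5 ('over'): needs 2 value(s) but depth is 1 — STACK UNDERFLOW

Answer: step 5: over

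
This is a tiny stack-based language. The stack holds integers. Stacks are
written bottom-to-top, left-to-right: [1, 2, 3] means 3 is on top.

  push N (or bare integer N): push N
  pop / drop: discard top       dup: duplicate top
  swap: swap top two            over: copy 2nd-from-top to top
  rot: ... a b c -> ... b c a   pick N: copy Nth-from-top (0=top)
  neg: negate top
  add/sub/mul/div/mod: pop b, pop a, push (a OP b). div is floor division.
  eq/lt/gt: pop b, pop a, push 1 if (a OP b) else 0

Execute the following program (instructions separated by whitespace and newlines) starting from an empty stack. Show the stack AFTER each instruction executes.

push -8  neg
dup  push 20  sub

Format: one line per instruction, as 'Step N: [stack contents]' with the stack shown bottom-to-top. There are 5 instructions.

Step 1: [-8]
Step 2: [8]
Step 3: [8, 8]
Step 4: [8, 8, 20]
Step 5: [8, -12]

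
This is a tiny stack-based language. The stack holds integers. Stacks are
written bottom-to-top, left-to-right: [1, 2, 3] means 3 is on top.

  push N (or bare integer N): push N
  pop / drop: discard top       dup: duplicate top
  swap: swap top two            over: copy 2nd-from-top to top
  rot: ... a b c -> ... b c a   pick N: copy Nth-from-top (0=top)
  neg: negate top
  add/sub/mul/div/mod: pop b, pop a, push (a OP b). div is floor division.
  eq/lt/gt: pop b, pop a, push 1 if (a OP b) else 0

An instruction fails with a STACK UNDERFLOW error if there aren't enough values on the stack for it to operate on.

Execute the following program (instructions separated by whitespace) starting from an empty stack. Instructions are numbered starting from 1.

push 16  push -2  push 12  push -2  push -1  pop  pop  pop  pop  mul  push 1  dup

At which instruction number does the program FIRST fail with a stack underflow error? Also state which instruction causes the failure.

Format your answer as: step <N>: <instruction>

Step 1 ('push 16'): stack = [16], depth = 1
Step 2 ('push -2'): stack = [16, -2], depth = 2
Step 3 ('push 12'): stack = [16, -2, 12], depth = 3
Step 4 ('push -2'): stack = [16, -2, 12, -2], depth = 4
Step 5 ('push -1'): stack = [16, -2, 12, -2, -1], depth = 5
Step 6 ('pop'): stack = [16, -2, 12, -2], depth = 4
Step 7 ('pop'): stack = [16, -2, 12], depth = 3
Step 8 ('pop'): stack = [16, -2], depth = 2
Step 9 ('pop'): stack = [16], depth = 1
Step 10 ('mul'): needs 2 value(s) but depth is 1 — STACK UNDERFLOW

Answer: step 10: mul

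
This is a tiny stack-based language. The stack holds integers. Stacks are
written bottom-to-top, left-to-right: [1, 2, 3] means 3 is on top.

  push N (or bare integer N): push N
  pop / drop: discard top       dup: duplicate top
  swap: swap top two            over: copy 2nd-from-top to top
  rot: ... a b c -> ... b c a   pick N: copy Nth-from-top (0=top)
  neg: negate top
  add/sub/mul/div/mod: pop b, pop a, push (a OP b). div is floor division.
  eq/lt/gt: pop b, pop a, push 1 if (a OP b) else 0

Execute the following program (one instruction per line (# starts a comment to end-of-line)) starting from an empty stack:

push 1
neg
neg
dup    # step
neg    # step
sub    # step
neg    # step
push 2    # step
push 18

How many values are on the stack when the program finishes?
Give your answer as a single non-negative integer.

After 'push 1': stack = [1] (depth 1)
After 'neg': stack = [-1] (depth 1)
After 'neg': stack = [1] (depth 1)
After 'dup': stack = [1, 1] (depth 2)
After 'neg': stack = [1, -1] (depth 2)
After 'sub': stack = [2] (depth 1)
After 'neg': stack = [-2] (depth 1)
After 'push 2': stack = [-2, 2] (depth 2)
After 'push 18': stack = [-2, 2, 18] (depth 3)

Answer: 3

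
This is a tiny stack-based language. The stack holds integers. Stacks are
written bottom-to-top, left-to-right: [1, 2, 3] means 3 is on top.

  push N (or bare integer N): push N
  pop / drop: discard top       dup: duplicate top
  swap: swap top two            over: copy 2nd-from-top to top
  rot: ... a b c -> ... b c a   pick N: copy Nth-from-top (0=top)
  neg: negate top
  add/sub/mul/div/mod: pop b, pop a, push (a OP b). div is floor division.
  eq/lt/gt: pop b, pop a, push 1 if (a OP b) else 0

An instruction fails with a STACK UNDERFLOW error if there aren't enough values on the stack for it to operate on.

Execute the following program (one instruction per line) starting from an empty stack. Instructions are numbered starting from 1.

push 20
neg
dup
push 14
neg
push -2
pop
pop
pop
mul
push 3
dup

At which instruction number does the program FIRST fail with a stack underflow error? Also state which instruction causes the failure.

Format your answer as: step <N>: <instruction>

Step 1 ('push 20'): stack = [20], depth = 1
Step 2 ('neg'): stack = [-20], depth = 1
Step 3 ('dup'): stack = [-20, -20], depth = 2
Step 4 ('push 14'): stack = [-20, -20, 14], depth = 3
Step 5 ('neg'): stack = [-20, -20, -14], depth = 3
Step 6 ('push -2'): stack = [-20, -20, -14, -2], depth = 4
Step 7 ('pop'): stack = [-20, -20, -14], depth = 3
Step 8 ('pop'): stack = [-20, -20], depth = 2
Step 9 ('pop'): stack = [-20], depth = 1
Step 10 ('mul'): needs 2 value(s) but depth is 1 — STACK UNDERFLOW

Answer: step 10: mul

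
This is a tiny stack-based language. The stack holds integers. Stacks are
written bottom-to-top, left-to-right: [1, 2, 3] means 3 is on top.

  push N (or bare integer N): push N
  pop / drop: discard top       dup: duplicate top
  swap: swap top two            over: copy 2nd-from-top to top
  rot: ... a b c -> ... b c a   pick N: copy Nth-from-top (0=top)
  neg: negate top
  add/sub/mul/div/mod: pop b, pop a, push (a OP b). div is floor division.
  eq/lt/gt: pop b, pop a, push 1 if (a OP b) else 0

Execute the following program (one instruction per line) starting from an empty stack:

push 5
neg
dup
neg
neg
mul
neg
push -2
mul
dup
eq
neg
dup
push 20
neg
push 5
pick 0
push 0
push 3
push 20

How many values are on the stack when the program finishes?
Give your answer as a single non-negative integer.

Answer: 8

Derivation:
After 'push 5': stack = [5] (depth 1)
After 'neg': stack = [-5] (depth 1)
After 'dup': stack = [-5, -5] (depth 2)
After 'neg': stack = [-5, 5] (depth 2)
After 'neg': stack = [-5, -5] (depth 2)
After 'mul': stack = [25] (depth 1)
After 'neg': stack = [-25] (depth 1)
After 'push -2': stack = [-25, -2] (depth 2)
After 'mul': stack = [50] (depth 1)
After 'dup': stack = [50, 50] (depth 2)
After 'eq': stack = [1] (depth 1)
After 'neg': stack = [-1] (depth 1)
After 'dup': stack = [-1, -1] (depth 2)
After 'push 20': stack = [-1, -1, 20] (depth 3)
After 'neg': stack = [-1, -1, -20] (depth 3)
After 'push 5': stack = [-1, -1, -20, 5] (depth 4)
After 'pick 0': stack = [-1, -1, -20, 5, 5] (depth 5)
After 'push 0': stack = [-1, -1, -20, 5, 5, 0] (depth 6)
After 'push 3': stack = [-1, -1, -20, 5, 5, 0, 3] (depth 7)
After 'push 20': stack = [-1, -1, -20, 5, 5, 0, 3, 20] (depth 8)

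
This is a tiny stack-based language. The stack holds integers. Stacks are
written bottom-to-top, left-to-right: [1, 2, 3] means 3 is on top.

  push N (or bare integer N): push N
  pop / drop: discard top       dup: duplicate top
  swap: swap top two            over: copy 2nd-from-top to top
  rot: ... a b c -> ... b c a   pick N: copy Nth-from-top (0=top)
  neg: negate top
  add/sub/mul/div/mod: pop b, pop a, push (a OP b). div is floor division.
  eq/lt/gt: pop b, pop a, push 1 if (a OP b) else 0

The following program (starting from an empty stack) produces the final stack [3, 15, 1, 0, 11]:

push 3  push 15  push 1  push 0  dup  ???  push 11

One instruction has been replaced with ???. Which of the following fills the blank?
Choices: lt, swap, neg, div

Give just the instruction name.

Stack before ???: [3, 15, 1, 0, 0]
Stack after ???:  [3, 15, 1, 0]
Checking each choice:
  lt: MATCH
  swap: produces [3, 15, 1, 0, 0, 11]
  neg: produces [3, 15, 1, 0, 0, 11]
  div: division by zero


Answer: lt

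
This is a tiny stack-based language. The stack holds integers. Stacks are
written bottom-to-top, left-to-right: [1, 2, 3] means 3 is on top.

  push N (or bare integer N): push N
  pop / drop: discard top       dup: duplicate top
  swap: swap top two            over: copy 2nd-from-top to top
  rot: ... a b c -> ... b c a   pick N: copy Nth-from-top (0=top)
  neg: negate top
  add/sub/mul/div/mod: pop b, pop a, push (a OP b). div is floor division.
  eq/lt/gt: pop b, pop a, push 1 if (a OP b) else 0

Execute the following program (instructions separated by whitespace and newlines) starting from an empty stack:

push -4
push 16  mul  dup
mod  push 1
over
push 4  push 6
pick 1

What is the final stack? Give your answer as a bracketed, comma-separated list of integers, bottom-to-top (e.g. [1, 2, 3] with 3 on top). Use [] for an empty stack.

After 'push -4': [-4]
After 'push 16': [-4, 16]
After 'mul': [-64]
After 'dup': [-64, -64]
After 'mod': [0]
After 'push 1': [0, 1]
After 'over': [0, 1, 0]
After 'push 4': [0, 1, 0, 4]
After 'push 6': [0, 1, 0, 4, 6]
After 'pick 1': [0, 1, 0, 4, 6, 4]

Answer: [0, 1, 0, 4, 6, 4]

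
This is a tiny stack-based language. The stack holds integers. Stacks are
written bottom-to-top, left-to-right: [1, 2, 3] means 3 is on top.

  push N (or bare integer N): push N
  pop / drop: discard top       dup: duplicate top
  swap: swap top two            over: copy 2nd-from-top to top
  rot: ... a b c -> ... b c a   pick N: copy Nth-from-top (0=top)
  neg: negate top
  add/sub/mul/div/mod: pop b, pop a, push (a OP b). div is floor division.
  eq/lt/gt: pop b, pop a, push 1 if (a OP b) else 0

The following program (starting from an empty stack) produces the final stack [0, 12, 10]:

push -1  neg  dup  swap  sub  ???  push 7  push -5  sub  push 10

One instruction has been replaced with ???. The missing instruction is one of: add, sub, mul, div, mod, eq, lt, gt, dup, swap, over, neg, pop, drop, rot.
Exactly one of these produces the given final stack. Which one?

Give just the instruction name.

Stack before ???: [0]
Stack after ???:  [0]
The instruction that transforms [0] -> [0] is: neg

Answer: neg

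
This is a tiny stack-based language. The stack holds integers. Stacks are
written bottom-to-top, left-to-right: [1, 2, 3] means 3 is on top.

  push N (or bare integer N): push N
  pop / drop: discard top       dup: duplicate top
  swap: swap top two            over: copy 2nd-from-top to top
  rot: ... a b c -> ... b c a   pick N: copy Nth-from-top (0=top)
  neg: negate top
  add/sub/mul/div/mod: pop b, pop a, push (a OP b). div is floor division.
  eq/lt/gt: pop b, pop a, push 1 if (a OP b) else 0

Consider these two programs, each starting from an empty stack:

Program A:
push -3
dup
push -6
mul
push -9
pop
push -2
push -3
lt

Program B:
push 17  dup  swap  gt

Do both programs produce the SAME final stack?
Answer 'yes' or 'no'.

Answer: no

Derivation:
Program A trace:
  After 'push -3': [-3]
  After 'dup': [-3, -3]
  After 'push -6': [-3, -3, -6]
  After 'mul': [-3, 18]
  After 'push -9': [-3, 18, -9]
  After 'pop': [-3, 18]
  After 'push -2': [-3, 18, -2]
  After 'push -3': [-3, 18, -2, -3]
  After 'lt': [-3, 18, 0]
Program A final stack: [-3, 18, 0]

Program B trace:
  After 'push 17': [17]
  After 'dup': [17, 17]
  After 'swap': [17, 17]
  After 'gt': [0]
Program B final stack: [0]
Same: no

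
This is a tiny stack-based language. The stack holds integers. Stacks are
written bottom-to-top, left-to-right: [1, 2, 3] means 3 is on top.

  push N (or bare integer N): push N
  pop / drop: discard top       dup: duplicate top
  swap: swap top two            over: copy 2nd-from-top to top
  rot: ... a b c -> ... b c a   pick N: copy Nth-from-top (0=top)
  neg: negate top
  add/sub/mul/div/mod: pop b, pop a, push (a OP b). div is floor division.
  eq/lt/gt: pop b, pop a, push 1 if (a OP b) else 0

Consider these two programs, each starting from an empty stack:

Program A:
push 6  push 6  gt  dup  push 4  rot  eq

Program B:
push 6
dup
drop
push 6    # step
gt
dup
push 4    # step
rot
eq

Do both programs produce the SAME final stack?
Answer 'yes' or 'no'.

Answer: yes

Derivation:
Program A trace:
  After 'push 6': [6]
  After 'push 6': [6, 6]
  After 'gt': [0]
  After 'dup': [0, 0]
  After 'push 4': [0, 0, 4]
  After 'rot': [0, 4, 0]
  After 'eq': [0, 0]
Program A final stack: [0, 0]

Program B trace:
  After 'push 6': [6]
  After 'dup': [6, 6]
  After 'drop': [6]
  After 'push 6': [6, 6]
  After 'gt': [0]
  After 'dup': [0, 0]
  After 'push 4': [0, 0, 4]
  After 'rot': [0, 4, 0]
  After 'eq': [0, 0]
Program B final stack: [0, 0]
Same: yes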